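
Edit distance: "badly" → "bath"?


Word 1: "badly" (length 5)
Word 2: "bath" (length 4)
One optimal edit sequence (insert/delete/substitute each cost 1):
  1. keep 'b'
  2. keep 'a'
  3. delete 'd'  (+1)
  4. substitute 'l' -> 't'  (+1)
  5. substitute 'y' -> 'h'  (+1)
Total edit operations: 3
Edit distance = 3


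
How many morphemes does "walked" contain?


Word: "walked"
Morphemes: walk / -ed
Each morpheme carries meaning
= 2 morphemes


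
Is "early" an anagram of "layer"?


Word 1: "layer" → sorted: aelry
Word 2: "early" → sorted: aelry
Same letters? aelry == aelry
Anagram = Yes


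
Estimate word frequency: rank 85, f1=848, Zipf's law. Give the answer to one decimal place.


Zipf's law: f(r) = f(1) / r
f(1) = 848
f(85) = 848 / 85
= 10.0 occurrences


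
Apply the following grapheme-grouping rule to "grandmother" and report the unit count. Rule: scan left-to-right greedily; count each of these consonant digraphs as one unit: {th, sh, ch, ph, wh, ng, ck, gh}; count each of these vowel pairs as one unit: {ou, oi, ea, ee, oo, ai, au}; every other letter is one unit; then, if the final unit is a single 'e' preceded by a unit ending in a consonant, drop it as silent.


Word: "grandmother" (11 letters)
Left-to-right scan:
  [1] 'g' (letter)
  [2] 'r' (letter)
  [3] 'a' (letter)
  [4] 'n' (letter)
  [5] 'd' (letter)
  [6] 'm' (letter)
  [7] 'o' (letter)
  [8] 'th' (digraph)
  [9] 'e' (letter)
  [10] 'r' (letter)
Units from scan: 10
Sound units = 10 units


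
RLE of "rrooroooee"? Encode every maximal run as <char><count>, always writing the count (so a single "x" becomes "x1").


String: "rrooroooee"
Scanning for consecutive runs:
  'r' x 2
  'o' x 2
  'r' x 1
  'o' x 3
  'e' x 2
RLE = "r2o2r1o3e2"


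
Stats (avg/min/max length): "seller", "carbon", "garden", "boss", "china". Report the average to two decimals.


Lengths: "seller"=6, "carbon"=6, "garden"=6, "boss"=4, "china"=5
Sum = 27, Count = 5
Average = 27/5 = 5.40
= avg=5.40, min=4, max=6


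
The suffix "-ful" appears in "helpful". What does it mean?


Suffix: -ful
Example: helpful = help + -ful
Meaning = full of


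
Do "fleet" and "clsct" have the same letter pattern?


Pattern of "fleet": [0, 1, 2, 2, 3]
Pattern of "clsct": [0, 1, 2, 0, 3]
Patterns do not match
Same pattern = No


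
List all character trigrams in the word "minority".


Word: "minority" (length 8)
Number of trigrams = 8 - 3 + 1 = 6
  Position 0: "min"
  Position 1: "ino"
  Position 2: "nor"
  Position 3: "ori"
  Position 4: "rit"
  Position 5: "ity"
Trigrams = "min", "ino", "nor", "ori", "rit", "ity"


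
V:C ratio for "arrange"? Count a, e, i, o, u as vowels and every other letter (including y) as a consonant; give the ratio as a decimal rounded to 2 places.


Word: "arrange"
Vowels (a,e,i,o,u): 3
Consonants: 4
Ratio = 3/4
= 0.75


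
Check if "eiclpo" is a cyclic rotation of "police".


Word: "police", Candidate: "eiclpo"
Method: check if candidate is substring of word+word
"policepolice" contains "eiclpo"? No
Is rotation = No


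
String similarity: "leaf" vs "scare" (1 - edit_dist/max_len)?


Word 1: "leaf" (length 4)
Word 2: "scare" (length 5)
One optimal edit sequence:
  1. substitute 'l' -> 's'  (+1)
  2. substitute 'e' -> 'c'  (+1)
  3. keep 'a'
  4. insert 'r'  (+1)
  5. substitute 'f' -> 'e'  (+1)
Edit distance = 4
Max length = max(4, 5) = 5
Similarity = 1 - 4/5
= 0.2000


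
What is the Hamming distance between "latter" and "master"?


Comparing character by character (same length = 6):
  Pos 0: 'l' vs 'm' !=
  Pos 1: 'a' vs 'a' =
  Pos 2: 't' vs 's' !=
  Pos 3: 't' vs 't' =
  Pos 4: 'e' vs 'e' =
  Pos 5: 'r' vs 'r' =
Hamming distance = 2


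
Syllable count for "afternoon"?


Word: "afternoon"
Syllable breakdown: af · ter · noon
Counting: 3 parts
= 3 syllables


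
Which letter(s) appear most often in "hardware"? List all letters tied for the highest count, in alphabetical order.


Word: "hardware"
Letter counts:
  'a': 2
  'd': 1
  'e': 1
  'h': 1
  'r': 2
  'w': 1
Maximum count = 2
Most frequent = 'a', 'r' (2 times each)


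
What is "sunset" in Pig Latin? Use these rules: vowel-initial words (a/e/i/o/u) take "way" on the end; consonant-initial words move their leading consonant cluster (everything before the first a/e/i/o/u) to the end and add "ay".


Word: "sunset"
Starts with consonant(s) → move to end, add 'ay'
Consonant cluster: "s"
Pig Latin = "unsetsay"


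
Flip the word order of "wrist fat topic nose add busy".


Original: "wrist fat topic nose add busy"
Words (1..n): wrist | fat | topic | nose | add | busy
Reversed (n..1): busy | add | nose | topic | fat | wrist
Result = "busy add nose topic fat wrist"


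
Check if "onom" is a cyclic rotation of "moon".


Word: "moon", Candidate: "onom"
Method: check if candidate is substring of word+word
"moonmoon" contains "onom"? No
Is rotation = No


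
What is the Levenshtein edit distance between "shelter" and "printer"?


Word 1: "shelter" (length 7)
Word 2: "printer" (length 7)
One optimal edit sequence (insert/delete/substitute each cost 1):
  1. substitute 's' -> 'p'  (+1)
  2. substitute 'h' -> 'r'  (+1)
  3. substitute 'e' -> 'i'  (+1)
  4. substitute 'l' -> 'n'  (+1)
  5. keep 't'
  6. keep 'e'
  7. keep 'r'
Total edit operations: 4
Edit distance = 4


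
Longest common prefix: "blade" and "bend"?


Word 1: "blade"
Word 2: "bend"
Comparing from start:
  Pos 0: 'b' == 'b'
  Pos 1: 'l' != 'e' (stop)
LCP = "b" (length 1)


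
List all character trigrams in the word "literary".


Word: "literary" (length 8)
Number of trigrams = 8 - 3 + 1 = 6
  Position 0: "lit"
  Position 1: "ite"
  Position 2: "ter"
  Position 3: "era"
  Position 4: "rar"
  Position 5: "ary"
Trigrams = "lit", "ite", "ter", "era", "rar", "ary"


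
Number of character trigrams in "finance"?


Word: "finance" (length 7)
Number of 3-grams = length - 3 + 1 = 7 - 3 + 1
= 5


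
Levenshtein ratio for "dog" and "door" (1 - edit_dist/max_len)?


Word 1: "dog" (length 3)
Word 2: "door" (length 4)
One optimal edit sequence:
  1. keep 'd'
  2. insert 'o'  (+1)
  3. keep 'o'
  4. substitute 'g' -> 'r'  (+1)
Edit distance = 2
Max length = max(3, 4) = 4
Similarity = 1 - 2/4
= 0.5000


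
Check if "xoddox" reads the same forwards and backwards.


Word: "xoddox"
Reversed: "xoddox"
Forward == Backward? xoddox == xoddox
Palindrome = Yes


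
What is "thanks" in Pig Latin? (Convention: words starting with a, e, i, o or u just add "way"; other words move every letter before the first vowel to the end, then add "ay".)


Word: "thanks"
Starts with consonant(s) → move to end, add 'ay'
Consonant cluster: "th"
Pig Latin = "anksthay"


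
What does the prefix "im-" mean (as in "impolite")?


Prefix: im-
Example: impolite = im- + polite
Meaning = not / into


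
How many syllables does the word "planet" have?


Word: "planet"
Syllable breakdown: plan | et
Counting: 2 parts
= 2 syllables


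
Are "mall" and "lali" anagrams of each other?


Word 1: "mall" → sorted: allm
Word 2: "lali" → sorted: aill
Same letters? allm != aill
Anagram = No


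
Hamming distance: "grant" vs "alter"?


Comparing character by character (same length = 5):
  Pos 0: 'g' vs 'a' !=
  Pos 1: 'r' vs 'l' !=
  Pos 2: 'a' vs 't' !=
  Pos 3: 'n' vs 'e' !=
  Pos 4: 't' vs 'r' !=
Hamming distance = 5


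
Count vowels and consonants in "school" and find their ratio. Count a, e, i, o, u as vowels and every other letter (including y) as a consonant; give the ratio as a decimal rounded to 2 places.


Word: "school"
Vowels (a,e,i,o,u): 2
Consonants: 4
Ratio = 2/4
= 0.50


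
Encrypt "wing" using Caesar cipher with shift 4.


Word: "wing"
Shift: 4
Each letter → (letter + shift) mod 26:
  'w' (22) + 4 = 0 → 'a'
  'i' (8) + 4 = 12 → 'm'
  'n' (13) + 4 = 17 → 'r'
  'g' (6) + 4 = 10 → 'k'
Result = "amrk"


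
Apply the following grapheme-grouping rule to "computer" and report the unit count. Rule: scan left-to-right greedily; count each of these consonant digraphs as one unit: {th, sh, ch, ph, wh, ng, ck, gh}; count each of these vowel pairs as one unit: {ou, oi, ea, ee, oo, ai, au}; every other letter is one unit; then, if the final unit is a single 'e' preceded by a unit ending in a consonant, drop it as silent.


Word: "computer" (8 letters)
Left-to-right scan:
  1. 'c' (letter)
  2. 'o' (letter)
  3. 'm' (letter)
  4. 'p' (letter)
  5. 'u' (letter)
  6. 't' (letter)
  7. 'e' (letter)
  8. 'r' (letter)
Units from scan: 8
Sound units = 8 units


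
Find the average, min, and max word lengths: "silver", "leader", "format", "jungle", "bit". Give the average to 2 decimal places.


Lengths: "silver"=6, "leader"=6, "format"=6, "jungle"=6, "bit"=3
Sum = 27, Count = 5
Average = 27/5 = 5.40
= avg=5.40, min=3, max=6


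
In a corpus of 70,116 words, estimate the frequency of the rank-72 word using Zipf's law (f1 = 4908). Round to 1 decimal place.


Zipf's law: f(r) = f(1) / r
f(1) = 4908
f(72) = 4908 / 72
= 68.2 occurrences


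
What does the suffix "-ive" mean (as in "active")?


Suffix: -ive
Example: active = act + -ive
Meaning = tending to


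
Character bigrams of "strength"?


Word: "strength" (length 8)
Number of bigrams = 8 - 2 + 1 = 7
  Position 0: "st"
  Position 1: "tr"
  Position 2: "re"
  Position 3: "en"
  Position 4: "ng"
  Position 5: "gt"
  Position 6: "th"
Bigrams = "st", "tr", "re", "en", "ng", "gt", "th"


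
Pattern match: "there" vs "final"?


Pattern of "there": [0, 1, 2, 3, 2]
Pattern of "final": [0, 1, 2, 3, 4]
Patterns do not match
Same pattern = No


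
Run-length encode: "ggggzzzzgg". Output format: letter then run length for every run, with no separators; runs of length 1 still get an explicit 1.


String: "ggggzzzzgg"
Scanning for consecutive runs:
  'g' x 4
  'z' x 4
  'g' x 2
RLE = "g4z4g2"


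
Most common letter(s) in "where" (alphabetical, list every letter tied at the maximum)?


Word: "where"
Letter counts:
  'e': 2
  'h': 1
  'r': 1
  'w': 1
Maximum count = 2
Most frequent = 'e' (2 times each)


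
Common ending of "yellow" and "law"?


Word 1: "yellow"
Word 2: "law"
Comparing from end:
  Pos -1: 'w' == 'w'
  Pos -2: 'o' != 'a' (stop)
LCS = "w" (length 1)


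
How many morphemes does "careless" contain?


Word: "careless"
Morphemes: care + -less
Each morpheme carries meaning
= 2 morphemes


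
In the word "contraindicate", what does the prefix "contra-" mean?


Prefix: contra-
As in: contraindicate -> contra- + indicate
Meaning = against


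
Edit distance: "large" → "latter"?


Word 1: "large" (length 5)
Word 2: "latter" (length 6)
One optimal edit sequence (insert/delete/substitute each cost 1):
  1. keep 'l'
  2. keep 'a'
  3. substitute 'r' -> 't'  (+1)
  4. substitute 'g' -> 't'  (+1)
  5. keep 'e'
  6. insert 'r'  (+1)
Total edit operations: 3
Edit distance = 3


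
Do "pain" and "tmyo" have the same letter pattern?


Pattern of "pain": [0, 1, 2, 3]
Pattern of "tmyo": [0, 1, 2, 3]
Patterns match
Same pattern = Yes


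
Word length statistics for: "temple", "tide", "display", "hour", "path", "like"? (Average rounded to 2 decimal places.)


Lengths: "temple"=6, "tide"=4, "display"=7, "hour"=4, "path"=4, "like"=4
Sum = 29, Count = 6
Average = 29/6 = 4.83
= avg=4.83, min=4, max=7


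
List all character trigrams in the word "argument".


Word: "argument" (length 8)
Number of trigrams = 8 - 3 + 1 = 6
  Position 0: "arg"
  Position 1: "rgu"
  Position 2: "gum"
  Position 3: "ume"
  Position 4: "men"
  Position 5: "ent"
Trigrams = "arg", "rgu", "gum", "ume", "men", "ent"


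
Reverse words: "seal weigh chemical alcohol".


Original: "seal weigh chemical alcohol"
Words (1..n): seal | weigh | chemical | alcohol
Reversed (n..1): alcohol | chemical | weigh | seal
Result = "alcohol chemical weigh seal"


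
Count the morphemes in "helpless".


Word: "helpless"
Morphemes: help + -less
Each morpheme carries meaning
= 2 morphemes


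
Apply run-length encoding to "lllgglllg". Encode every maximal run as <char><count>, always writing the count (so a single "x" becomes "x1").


String: "lllgglllg"
Scanning for consecutive runs:
  'l' x 3
  'g' x 2
  'l' x 3
  'g' x 1
RLE = "l3g2l3g1"


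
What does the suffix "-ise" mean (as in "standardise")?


Suffix: -ise
Example: standardise (standard + -ise)
Meaning = to make


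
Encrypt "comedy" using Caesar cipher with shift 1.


Word: "comedy"
Shift: 1
Each letter → (letter + shift) mod 26:
  'c' (2) + 1 = 3 → 'd'
  'o' (14) + 1 = 15 → 'p'
  'm' (12) + 1 = 13 → 'n'
  'e' (4) + 1 = 5 → 'f'
  'd' (3) + 1 = 4 → 'e'
  'y' (24) + 1 = 25 → 'z'
Result = "dpnfez"


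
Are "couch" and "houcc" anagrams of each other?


Word 1: "couch" → sorted: cchou
Word 2: "houcc" → sorted: cchou
Same letters? cchou == cchou
Anagram = Yes


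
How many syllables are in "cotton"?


Word: "cotton"
Syllable breakdown: cot-ton
Counting: 2 parts
= 2 syllables


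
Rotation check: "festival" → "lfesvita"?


Word: "festival", Candidate: "lfesvita"
Method: check if candidate is substring of word+word
"festivalfestival" contains "lfesvita"? No
Is rotation = No


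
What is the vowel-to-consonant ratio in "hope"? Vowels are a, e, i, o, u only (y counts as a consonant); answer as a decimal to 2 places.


Word: "hope"
Vowels (a,e,i,o,u): 2
Consonants: 2
Ratio = 2/2
= 1.00


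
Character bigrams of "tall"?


Word: "tall" (length 4)
Number of bigrams = 4 - 2 + 1 = 3
  Position 0: "ta"
  Position 1: "al"
  Position 2: "ll"
Bigrams = "ta", "al", "ll"


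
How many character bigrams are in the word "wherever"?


Word: "wherever" (length 8)
Number of 2-grams = length - 2 + 1 = 8 - 2 + 1
= 7


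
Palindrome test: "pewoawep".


Word: "pewoawep"
Reversed: "pewaowep"
Forward == Backward? pewoawep != pewaowep
Palindrome = No


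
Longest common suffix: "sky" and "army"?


Word 1: "sky"
Word 2: "army"
Comparing from end:
  Pos -1: 'y' == 'y'
  Pos -2: 'k' != 'm' (stop)
LCS = "y" (length 1)


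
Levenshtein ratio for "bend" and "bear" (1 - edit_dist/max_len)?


Word 1: "bend" (length 4)
Word 2: "bear" (length 4)
One optimal edit sequence:
  1. keep 'b'
  2. keep 'e'
  3. substitute 'n' -> 'a'  (+1)
  4. substitute 'd' -> 'r'  (+1)
Edit distance = 2
Max length = max(4, 4) = 4
Similarity = 1 - 2/4
= 0.5000


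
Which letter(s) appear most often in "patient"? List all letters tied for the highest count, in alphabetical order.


Word: "patient"
Letter counts:
  'a': 1
  'e': 1
  'i': 1
  'n': 1
  'p': 1
  't': 2
Maximum count = 2
Most frequent = 't' (2 times each)


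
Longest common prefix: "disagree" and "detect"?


Word 1: "disagree"
Word 2: "detect"
Comparing from start:
  Pos 0: 'd' == 'd'
  Pos 1: 'i' != 'e' (stop)
LCP = "d" (length 1)


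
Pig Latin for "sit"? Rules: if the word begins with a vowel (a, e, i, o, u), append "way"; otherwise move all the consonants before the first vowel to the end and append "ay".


Word: "sit"
Starts with consonant(s) → move to end, add 'ay'
Consonant cluster: "s"
Pig Latin = "itsay"


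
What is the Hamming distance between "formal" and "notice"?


Comparing character by character (same length = 6):
  Pos 0: 'f' vs 'n' !=
  Pos 1: 'o' vs 'o' =
  Pos 2: 'r' vs 't' !=
  Pos 3: 'm' vs 'i' !=
  Pos 4: 'a' vs 'c' !=
  Pos 5: 'l' vs 'e' !=
Hamming distance = 5


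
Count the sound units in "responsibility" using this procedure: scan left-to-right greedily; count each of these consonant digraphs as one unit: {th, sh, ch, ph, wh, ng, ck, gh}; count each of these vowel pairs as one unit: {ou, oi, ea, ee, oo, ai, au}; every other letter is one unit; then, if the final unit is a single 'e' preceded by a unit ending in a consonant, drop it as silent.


Word: "responsibility" (14 letters)
Left-to-right scan:
  (1) 'r' (letter)
  (2) 'e' (letter)
  (3) 's' (letter)
  (4) 'p' (letter)
  (5) 'o' (letter)
  (6) 'n' (letter)
  (7) 's' (letter)
  (8) 'i' (letter)
  (9) 'b' (letter)
  (10) 'i' (letter)
  (11) 'l' (letter)
  (12) 'i' (letter)
  (13) 't' (letter)
  (14) 'y' (letter)
Units from scan: 14
Sound units = 14 units


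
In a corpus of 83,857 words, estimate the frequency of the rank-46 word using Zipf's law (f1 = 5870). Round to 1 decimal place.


Zipf's law: f(r) = f(1) / r
f(1) = 5870
f(46) = 5870 / 46
= 127.6 occurrences


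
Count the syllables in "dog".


Word: "dog"
Syllable breakdown: dog
Counting: 1 part
= 1 syllable


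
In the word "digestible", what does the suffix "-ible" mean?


Suffix: -ible
As in: digestible -> digest + -ible
Meaning = capable of


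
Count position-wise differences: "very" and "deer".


Comparing character by character (same length = 4):
  Pos 0: 'v' vs 'd' !=
  Pos 1: 'e' vs 'e' =
  Pos 2: 'r' vs 'e' !=
  Pos 3: 'y' vs 'r' !=
Hamming distance = 3


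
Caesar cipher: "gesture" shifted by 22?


Word: "gesture"
Shift: 22
Each letter → (letter + shift) mod 26:
  'g' (6) + 22 = 2 → 'c'
  'e' (4) + 22 = 0 → 'a'
  's' (18) + 22 = 14 → 'o'
  't' (19) + 22 = 15 → 'p'
  'u' (20) + 22 = 16 → 'q'
  'r' (17) + 22 = 13 → 'n'
  'e' (4) + 22 = 0 → 'a'
Result = "caopqna"


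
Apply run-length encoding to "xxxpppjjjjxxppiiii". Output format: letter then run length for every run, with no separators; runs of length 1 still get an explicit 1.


String: "xxxpppjjjjxxppiiii"
Scanning for consecutive runs:
  'x' x 3
  'p' x 3
  'j' x 4
  'x' x 2
  'p' x 2
  'i' x 4
RLE = "x3p3j4x2p2i4"


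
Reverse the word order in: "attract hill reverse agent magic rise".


Original: "attract hill reverse agent magic rise"
Words (1..n): attract | hill | reverse | agent | magic | rise
Reversed (n..1): rise | magic | agent | reverse | hill | attract
Result = "rise magic agent reverse hill attract"


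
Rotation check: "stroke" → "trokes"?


Word: "stroke", Candidate: "trokes"
Method: check if candidate is substring of word+word
"strokestroke" contains "trokes"? Yes
Is rotation = Yes


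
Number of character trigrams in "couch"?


Word: "couch" (length 5)
Number of 3-grams = length - 3 + 1 = 5 - 3 + 1
= 3


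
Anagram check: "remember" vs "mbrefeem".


Word 1: "remember" → sorted: beeemmrr
Word 2: "mbrefeem" → sorted: beeefmmr
Same letters? beeemmrr != beeefmmr
Anagram = No


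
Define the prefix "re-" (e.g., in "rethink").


Prefix: re-
Example: rethink = re- + think
Meaning = again


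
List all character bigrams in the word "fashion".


Word: "fashion" (length 7)
Number of bigrams = 7 - 2 + 1 = 6
  Position 0: "fa"
  Position 1: "as"
  Position 2: "sh"
  Position 3: "hi"
  Position 4: "io"
  Position 5: "on"
Bigrams = "fa", "as", "sh", "hi", "io", "on"


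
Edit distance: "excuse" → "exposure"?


Word 1: "excuse" (length 6)
Word 2: "exposure" (length 8)
One optimal edit sequence (insert/delete/substitute each cost 1):
  1. keep 'e'
  2. keep 'x'
  3. insert 'p'  (+1)
  4. insert 'o'  (+1)
  5. substitute 'c' -> 's'  (+1)
  6. keep 'u'
  7. substitute 's' -> 'r'  (+1)
  8. keep 'e'
Total edit operations: 4
Edit distance = 4


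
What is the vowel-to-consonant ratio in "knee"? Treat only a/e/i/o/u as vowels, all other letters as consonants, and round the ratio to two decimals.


Word: "knee"
Vowels (a,e,i,o,u): 2
Consonants: 2
Ratio = 2/2
= 1.00


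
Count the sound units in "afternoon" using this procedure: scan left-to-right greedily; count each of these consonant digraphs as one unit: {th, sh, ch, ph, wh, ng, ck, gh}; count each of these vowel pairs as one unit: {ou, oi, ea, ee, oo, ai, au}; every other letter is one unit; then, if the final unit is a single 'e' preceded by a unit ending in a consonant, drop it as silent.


Word: "afternoon" (9 letters)
Left-to-right scan:
  (1) 'a' (letter)
  (2) 'f' (letter)
  (3) 't' (letter)
  (4) 'e' (letter)
  (5) 'r' (letter)
  (6) 'n' (letter)
  (7) 'oo' (vowel-pair)
  (8) 'n' (letter)
Units from scan: 8
Sound units = 8 units


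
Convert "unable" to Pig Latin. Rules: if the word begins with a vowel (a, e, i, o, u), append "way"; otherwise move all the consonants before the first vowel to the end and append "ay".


Word: "unable"
Starts with vowel → add 'way'
Pig Latin = "unableway"


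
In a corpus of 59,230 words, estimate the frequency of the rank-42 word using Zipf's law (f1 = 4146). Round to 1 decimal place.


Zipf's law: f(r) = f(1) / r
f(1) = 4146
f(42) = 4146 / 42
= 98.7 occurrences


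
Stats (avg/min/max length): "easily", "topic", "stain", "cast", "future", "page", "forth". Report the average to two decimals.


Lengths: "easily"=6, "topic"=5, "stain"=5, "cast"=4, "future"=6, "page"=4, "forth"=5
Sum = 35, Count = 7
Average = 35/7 = 5.00
= avg=5.00, min=4, max=6


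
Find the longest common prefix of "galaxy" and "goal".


Word 1: "galaxy"
Word 2: "goal"
Comparing from start:
  Pos 0: 'g' == 'g'
  Pos 1: 'a' != 'o' (stop)
LCP = "g" (length 1)


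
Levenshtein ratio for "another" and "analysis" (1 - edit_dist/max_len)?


Word 1: "another" (length 7)
Word 2: "analysis" (length 8)
One optimal edit sequence:
  1. keep 'a'
  2. keep 'n'
  3. insert 'a'  (+1)
  4. substitute 'o' -> 'l'  (+1)
  5. substitute 't' -> 'y'  (+1)
  6. substitute 'h' -> 's'  (+1)
  7. substitute 'e' -> 'i'  (+1)
  8. substitute 'r' -> 's'  (+1)
Edit distance = 6
Max length = max(7, 8) = 8
Similarity = 1 - 6/8
= 0.2500


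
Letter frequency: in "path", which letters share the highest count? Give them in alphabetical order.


Word: "path"
Letter counts:
  'a': 1
  'h': 1
  'p': 1
  't': 1
Maximum count = 1
Most frequent = 'a', 'h', 'p', 't' (1 time each)


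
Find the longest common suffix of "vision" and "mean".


Word 1: "vision"
Word 2: "mean"
Comparing from end:
  Pos -1: 'n' == 'n'
  Pos -2: 'o' != 'a' (stop)
LCS = "n" (length 1)


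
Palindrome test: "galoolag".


Word: "galoolag"
Reversed: "galoolag"
Forward == Backward? galoolag == galoolag
Palindrome = Yes


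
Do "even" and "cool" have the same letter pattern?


Pattern of "even": [0, 1, 0, 2]
Pattern of "cool": [0, 1, 1, 2]
Patterns do not match
Same pattern = No


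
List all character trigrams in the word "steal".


Word: "steal" (length 5)
Number of trigrams = 5 - 3 + 1 = 3
  Position 0: "ste"
  Position 1: "tea"
  Position 2: "eal"
Trigrams = "ste", "tea", "eal"


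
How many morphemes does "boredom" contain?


Word: "boredom"
Morphemes: bore / -dom
Each morpheme carries meaning
= 2 morphemes


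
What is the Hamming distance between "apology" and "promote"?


Comparing character by character (same length = 7):
  Pos 0: 'a' vs 'p' !=
  Pos 1: 'p' vs 'r' !=
  Pos 2: 'o' vs 'o' =
  Pos 3: 'l' vs 'm' !=
  Pos 4: 'o' vs 'o' =
  Pos 5: 'g' vs 't' !=
  Pos 6: 'y' vs 'e' !=
Hamming distance = 5


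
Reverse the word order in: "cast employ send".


Original: "cast employ send"
Words (1..n): cast | employ | send
Reversed (n..1): send | employ | cast
Result = "send employ cast"


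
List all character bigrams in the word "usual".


Word: "usual" (length 5)
Number of bigrams = 5 - 2 + 1 = 4
  Position 0: "us"
  Position 1: "su"
  Position 2: "ua"
  Position 3: "al"
Bigrams = "us", "su", "ua", "al"


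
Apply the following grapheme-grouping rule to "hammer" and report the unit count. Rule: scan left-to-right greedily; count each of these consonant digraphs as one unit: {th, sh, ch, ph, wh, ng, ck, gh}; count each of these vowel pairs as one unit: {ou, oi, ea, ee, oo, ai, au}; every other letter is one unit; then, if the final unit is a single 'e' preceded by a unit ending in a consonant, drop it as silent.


Word: "hammer" (6 letters)
Left-to-right scan:
  (1) 'h' (letter)
  (2) 'a' (letter)
  (3) 'm' (letter)
  (4) 'm' (letter)
  (5) 'e' (letter)
  (6) 'r' (letter)
Units from scan: 6
Sound units = 6 units


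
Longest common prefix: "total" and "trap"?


Word 1: "total"
Word 2: "trap"
Comparing from start:
  Pos 0: 't' == 't'
  Pos 1: 'o' != 'r' (stop)
LCP = "t" (length 1)


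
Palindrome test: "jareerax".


Word: "jareerax"
Reversed: "xareeraj"
Forward == Backward? jareerax != xareeraj
Palindrome = No


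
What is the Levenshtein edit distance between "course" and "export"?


Word 1: "course" (length 6)
Word 2: "export" (length 6)
One optimal edit sequence (insert/delete/substitute each cost 1):
  1. substitute 'c' -> 'e'  (+1)
  2. substitute 'o' -> 'x'  (+1)
  3. substitute 'u' -> 'p'  (+1)
  4. substitute 'r' -> 'o'  (+1)
  5. substitute 's' -> 'r'  (+1)
  6. substitute 'e' -> 't'  (+1)
Total edit operations: 6
Edit distance = 6


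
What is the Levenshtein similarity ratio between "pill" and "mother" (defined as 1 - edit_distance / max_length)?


Word 1: "pill" (length 4)
Word 2: "mother" (length 6)
One optimal edit sequence:
  1. insert 'm'  (+1)
  2. insert 'o'  (+1)
  3. substitute 'p' -> 't'  (+1)
  4. substitute 'i' -> 'h'  (+1)
  5. substitute 'l' -> 'e'  (+1)
  6. substitute 'l' -> 'r'  (+1)
Edit distance = 6
Max length = max(4, 6) = 6
Similarity = 1 - 6/6
= 0.0000


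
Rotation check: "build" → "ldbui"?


Word: "build", Candidate: "ldbui"
Method: check if candidate is substring of word+word
"buildbuild" contains "ldbui"? Yes
Is rotation = Yes


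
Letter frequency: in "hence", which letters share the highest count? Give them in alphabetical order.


Word: "hence"
Letter counts:
  'c': 1
  'e': 2
  'h': 1
  'n': 1
Maximum count = 2
Most frequent = 'e' (2 times each)


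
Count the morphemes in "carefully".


Word: "carefully"
Morphemes: care + -ful + -ly
Each morpheme carries meaning
= 3 morphemes


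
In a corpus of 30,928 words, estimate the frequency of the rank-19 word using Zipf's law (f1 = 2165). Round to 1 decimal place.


Zipf's law: f(r) = f(1) / r
f(1) = 2165
f(19) = 2165 / 19
= 113.9 occurrences


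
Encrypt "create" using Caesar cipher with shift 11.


Word: "create"
Shift: 11
Each letter → (letter + shift) mod 26:
  'c' (2) + 11 = 13 → 'n'
  'r' (17) + 11 = 2 → 'c'
  'e' (4) + 11 = 15 → 'p'
  'a' (0) + 11 = 11 → 'l'
  't' (19) + 11 = 4 → 'e'
  'e' (4) + 11 = 15 → 'p'
Result = "ncplep"


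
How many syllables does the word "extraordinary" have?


Word: "extraordinary"
Syllable breakdown: ex / traor / di / nar / y
Counting: 5 parts
= 5 syllables


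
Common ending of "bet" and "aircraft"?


Word 1: "bet"
Word 2: "aircraft"
Comparing from end:
  Pos -1: 't' == 't'
  Pos -2: 'e' != 'f' (stop)
LCS = "t" (length 1)


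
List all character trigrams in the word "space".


Word: "space" (length 5)
Number of trigrams = 5 - 3 + 1 = 3
  Position 0: "spa"
  Position 1: "pac"
  Position 2: "ace"
Trigrams = "spa", "pac", "ace"


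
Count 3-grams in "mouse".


Word: "mouse" (length 5)
Number of 3-grams = length - 3 + 1 = 5 - 3 + 1
= 3


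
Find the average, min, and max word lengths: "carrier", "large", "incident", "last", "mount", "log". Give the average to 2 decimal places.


Lengths: "carrier"=7, "large"=5, "incident"=8, "last"=4, "mount"=5, "log"=3
Sum = 32, Count = 6
Average = 32/6 = 5.33
= avg=5.33, min=3, max=8


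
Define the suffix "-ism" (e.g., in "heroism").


Suffix: -ism
As in: heroism -> hero + -ism
Meaning = belief / practice


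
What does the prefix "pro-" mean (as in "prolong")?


Prefix: pro-
As in: prolong -> pro- + long
Meaning = forward / in favor of


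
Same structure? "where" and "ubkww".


Pattern of "where": [0, 1, 2, 3, 2]
Pattern of "ubkww": [0, 1, 2, 3, 3]
Patterns do not match
Same pattern = No


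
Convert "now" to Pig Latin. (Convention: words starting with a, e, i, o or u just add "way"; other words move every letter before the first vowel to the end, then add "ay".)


Word: "now"
Starts with consonant(s) → move to end, add 'ay'
Consonant cluster: "n"
Pig Latin = "ownay"


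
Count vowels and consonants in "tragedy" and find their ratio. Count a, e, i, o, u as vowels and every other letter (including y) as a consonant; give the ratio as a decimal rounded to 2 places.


Word: "tragedy"
Vowels (a,e,i,o,u): 2
Consonants: 5
Ratio = 2/5
= 0.40


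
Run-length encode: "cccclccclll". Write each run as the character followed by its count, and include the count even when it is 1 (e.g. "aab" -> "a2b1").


String: "cccclccclll"
Scanning for consecutive runs:
  'c' x 4
  'l' x 1
  'c' x 3
  'l' x 3
RLE = "c4l1c3l3"


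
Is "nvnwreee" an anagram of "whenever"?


Word 1: "whenever" → sorted: eeehnrvw
Word 2: "nvnwreee" → sorted: eeennrvw
Same letters? eeehnrvw != eeennrvw
Anagram = No


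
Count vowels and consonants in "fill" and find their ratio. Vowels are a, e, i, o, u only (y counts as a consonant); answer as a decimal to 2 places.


Word: "fill"
Vowels (a,e,i,o,u): 1
Consonants: 3
Ratio = 1/3
= 0.33


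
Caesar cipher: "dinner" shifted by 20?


Word: "dinner"
Shift: 20
Each letter → (letter + shift) mod 26:
  'd' (3) + 20 = 23 → 'x'
  'i' (8) + 20 = 2 → 'c'
  'n' (13) + 20 = 7 → 'h'
  'n' (13) + 20 = 7 → 'h'
  'e' (4) + 20 = 24 → 'y'
  'r' (17) + 20 = 11 → 'l'
Result = "xchhyl"


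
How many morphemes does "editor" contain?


Word: "editor"
Morphemes: edit / -or
Each morpheme carries meaning
= 2 morphemes


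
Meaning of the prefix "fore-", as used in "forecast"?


Prefix: fore-
Example: forecast = fore- + cast
Meaning = before


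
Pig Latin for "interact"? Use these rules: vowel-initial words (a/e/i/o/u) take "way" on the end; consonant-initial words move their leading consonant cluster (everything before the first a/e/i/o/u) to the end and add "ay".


Word: "interact"
Starts with vowel → add 'way'
Pig Latin = "interactway"


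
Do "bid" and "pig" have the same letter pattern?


Pattern of "bid": [0, 1, 2]
Pattern of "pig": [0, 1, 2]
Patterns match
Same pattern = Yes


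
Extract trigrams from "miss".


Word: "miss" (length 4)
Number of trigrams = 4 - 3 + 1 = 2
  Position 0: "mis"
  Position 1: "iss"
Trigrams = "mis", "iss"


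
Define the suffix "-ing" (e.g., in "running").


Suffix: -ing
Example: running = run + -ing, with a spelling change
Meaning = present participle


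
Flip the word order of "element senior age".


Original: "element senior age"
Words (1..n): element | senior | age
Reversed (n..1): age | senior | element
Result = "age senior element"


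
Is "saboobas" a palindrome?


Word: "saboobas"
Reversed: "saboobas"
Forward == Backward? saboobas == saboobas
Palindrome = Yes


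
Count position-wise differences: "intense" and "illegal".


Comparing character by character (same length = 7):
  Pos 0: 'i' vs 'i' =
  Pos 1: 'n' vs 'l' !=
  Pos 2: 't' vs 'l' !=
  Pos 3: 'e' vs 'e' =
  Pos 4: 'n' vs 'g' !=
  Pos 5: 's' vs 'a' !=
  Pos 6: 'e' vs 'l' !=
Hamming distance = 5


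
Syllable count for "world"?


Word: "world"
Syllable breakdown: world
Counting: 1 part
= 1 syllable


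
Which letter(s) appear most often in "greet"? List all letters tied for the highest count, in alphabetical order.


Word: "greet"
Letter counts:
  'e': 2
  'g': 1
  'r': 1
  't': 1
Maximum count = 2
Most frequent = 'e' (2 times each)


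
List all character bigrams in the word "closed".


Word: "closed" (length 6)
Number of bigrams = 6 - 2 + 1 = 5
  Position 0: "cl"
  Position 1: "lo"
  Position 2: "os"
  Position 3: "se"
  Position 4: "ed"
Bigrams = "cl", "lo", "os", "se", "ed"


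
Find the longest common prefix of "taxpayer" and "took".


Word 1: "taxpayer"
Word 2: "took"
Comparing from start:
  Pos 0: 't' == 't'
  Pos 1: 'a' != 'o' (stop)
LCP = "t" (length 1)


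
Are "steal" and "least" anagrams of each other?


Word 1: "steal" → sorted: aelst
Word 2: "least" → sorted: aelst
Same letters? aelst == aelst
Anagram = Yes


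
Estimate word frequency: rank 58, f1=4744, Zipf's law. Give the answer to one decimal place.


Zipf's law: f(r) = f(1) / r
f(1) = 4744
f(58) = 4744 / 58
= 81.8 occurrences


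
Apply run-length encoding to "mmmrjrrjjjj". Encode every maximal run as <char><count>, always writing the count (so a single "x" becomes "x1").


String: "mmmrjrrjjjj"
Scanning for consecutive runs:
  'm' x 3
  'r' x 1
  'j' x 1
  'r' x 2
  'j' x 4
RLE = "m3r1j1r2j4"


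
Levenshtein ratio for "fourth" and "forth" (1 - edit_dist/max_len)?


Word 1: "fourth" (length 6)
Word 2: "forth" (length 5)
One optimal edit sequence:
  1. keep 'f'
  2. keep 'o'
  3. delete 'u'  (+1)
  4. keep 'r'
  5. keep 't'
  6. keep 'h'
Edit distance = 1
Max length = max(6, 5) = 6
Similarity = 1 - 1/6
= 0.8333


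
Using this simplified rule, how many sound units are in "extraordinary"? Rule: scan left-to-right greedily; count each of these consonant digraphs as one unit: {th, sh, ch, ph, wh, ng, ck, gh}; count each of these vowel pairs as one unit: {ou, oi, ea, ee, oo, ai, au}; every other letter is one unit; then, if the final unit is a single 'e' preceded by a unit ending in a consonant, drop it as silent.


Word: "extraordinary" (13 letters)
Left-to-right scan:
  1. 'e' (letter)
  2. 'x' (letter)
  3. 't' (letter)
  4. 'r' (letter)
  5. 'a' (letter)
  6. 'o' (letter)
  7. 'r' (letter)
  8. 'd' (letter)
  9. 'i' (letter)
  10. 'n' (letter)
  11. 'a' (letter)
  12. 'r' (letter)
  13. 'y' (letter)
Units from scan: 13
Sound units = 13 units


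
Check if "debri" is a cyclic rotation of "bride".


Word: "bride", Candidate: "debri"
Method: check if candidate is substring of word+word
"bridebride" contains "debri"? Yes
Is rotation = Yes


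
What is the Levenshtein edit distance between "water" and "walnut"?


Word 1: "water" (length 5)
Word 2: "walnut" (length 6)
One optimal edit sequence (insert/delete/substitute each cost 1):
  1. keep 'w'
  2. keep 'a'
  3. insert 'l'  (+1)
  4. substitute 't' -> 'n'  (+1)
  5. substitute 'e' -> 'u'  (+1)
  6. substitute 'r' -> 't'  (+1)
Total edit operations: 4
Edit distance = 4


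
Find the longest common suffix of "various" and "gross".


Word 1: "various"
Word 2: "gross"
Comparing from end:
  Pos -1: 's' == 's'
  Pos -2: 'u' != 's' (stop)
LCS = "s" (length 1)


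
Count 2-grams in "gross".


Word: "gross" (length 5)
Number of 2-grams = length - 2 + 1 = 5 - 2 + 1
= 4


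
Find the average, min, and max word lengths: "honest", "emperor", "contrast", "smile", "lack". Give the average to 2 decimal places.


Lengths: "honest"=6, "emperor"=7, "contrast"=8, "smile"=5, "lack"=4
Sum = 30, Count = 5
Average = 30/5 = 6.00
= avg=6.00, min=4, max=8


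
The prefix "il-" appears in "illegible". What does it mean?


Prefix: il-
Example: illegible (il- + legible)
Meaning = not


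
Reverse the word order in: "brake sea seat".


Original: "brake sea seat"
Words (1..n): brake | sea | seat
Reversed (n..1): seat | sea | brake
Result = "seat sea brake"


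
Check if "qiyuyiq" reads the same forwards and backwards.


Word: "qiyuyiq"
Reversed: "qiyuyiq"
Forward == Backward? qiyuyiq == qiyuyiq
Palindrome = Yes


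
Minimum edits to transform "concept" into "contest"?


Word 1: "concept" (length 7)
Word 2: "contest" (length 7)
One optimal edit sequence (insert/delete/substitute each cost 1):
  1. keep 'c'
  2. keep 'o'
  3. keep 'n'
  4. substitute 'c' -> 't'  (+1)
  5. keep 'e'
  6. substitute 'p' -> 's'  (+1)
  7. keep 't'
Total edit operations: 2
Edit distance = 2


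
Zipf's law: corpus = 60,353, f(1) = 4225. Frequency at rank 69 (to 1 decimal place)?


Zipf's law: f(r) = f(1) / r
f(1) = 4225
f(69) = 4225 / 69
= 61.2 occurrences


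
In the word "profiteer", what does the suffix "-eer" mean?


Suffix: -eer
Example: profiteer = profit + -eer
Meaning = one who is concerned with


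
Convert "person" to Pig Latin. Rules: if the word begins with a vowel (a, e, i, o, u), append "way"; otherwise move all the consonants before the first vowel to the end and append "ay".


Word: "person"
Starts with consonant(s) → move to end, add 'ay'
Consonant cluster: "p"
Pig Latin = "ersonpay"


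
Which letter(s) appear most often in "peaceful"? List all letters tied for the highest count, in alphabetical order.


Word: "peaceful"
Letter counts:
  'a': 1
  'c': 1
  'e': 2
  'f': 1
  'l': 1
  'p': 1
  'u': 1
Maximum count = 2
Most frequent = 'e' (2 times each)


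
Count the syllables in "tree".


Word: "tree"
Syllable breakdown: tree
Counting: 1 part
= 1 syllable


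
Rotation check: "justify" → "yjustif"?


Word: "justify", Candidate: "yjustif"
Method: check if candidate is substring of word+word
"justifyjustify" contains "yjustif"? Yes
Is rotation = Yes


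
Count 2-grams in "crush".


Word: "crush" (length 5)
Number of 2-grams = length - 2 + 1 = 5 - 2 + 1
= 4


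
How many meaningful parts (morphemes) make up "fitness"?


Word: "fitness"
Morphemes: fit / -ness
Each morpheme carries meaning
= 2 morphemes


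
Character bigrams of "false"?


Word: "false" (length 5)
Number of bigrams = 5 - 2 + 1 = 4
  Position 0: "fa"
  Position 1: "al"
  Position 2: "ls"
  Position 3: "se"
Bigrams = "fa", "al", "ls", "se"


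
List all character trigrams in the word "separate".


Word: "separate" (length 8)
Number of trigrams = 8 - 3 + 1 = 6
  Position 0: "sep"
  Position 1: "epa"
  Position 2: "par"
  Position 3: "ara"
  Position 4: "rat"
  Position 5: "ate"
Trigrams = "sep", "epa", "par", "ara", "rat", "ate"


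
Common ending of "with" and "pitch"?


Word 1: "with"
Word 2: "pitch"
Comparing from end:
  Pos -1: 'h' == 'h'
  Pos -2: 't' != 'c' (stop)
LCS = "h" (length 1)


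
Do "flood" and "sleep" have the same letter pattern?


Pattern of "flood": [0, 1, 2, 2, 3]
Pattern of "sleep": [0, 1, 2, 2, 3]
Patterns match
Same pattern = Yes


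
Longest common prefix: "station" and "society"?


Word 1: "station"
Word 2: "society"
Comparing from start:
  Pos 0: 's' == 's'
  Pos 1: 't' != 'o' (stop)
LCP = "s" (length 1)


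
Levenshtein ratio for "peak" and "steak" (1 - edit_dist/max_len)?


Word 1: "peak" (length 4)
Word 2: "steak" (length 5)
One optimal edit sequence:
  1. insert 's'  (+1)
  2. substitute 'p' -> 't'  (+1)
  3. keep 'e'
  4. keep 'a'
  5. keep 'k'
Edit distance = 2
Max length = max(4, 5) = 5
Similarity = 1 - 2/5
= 0.6000


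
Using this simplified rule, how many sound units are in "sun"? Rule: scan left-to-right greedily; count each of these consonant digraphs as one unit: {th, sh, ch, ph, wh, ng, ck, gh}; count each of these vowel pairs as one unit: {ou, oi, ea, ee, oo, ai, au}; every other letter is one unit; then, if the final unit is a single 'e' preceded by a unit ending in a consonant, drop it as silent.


Word: "sun" (3 letters)
Left-to-right scan:
  1. 's' (letter)
  2. 'u' (letter)
  3. 'n' (letter)
Units from scan: 3
Sound units = 3 units


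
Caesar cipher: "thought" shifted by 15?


Word: "thought"
Shift: 15
Each letter → (letter + shift) mod 26:
  't' (19) + 15 = 8 → 'i'
  'h' (7) + 15 = 22 → 'w'
  'o' (14) + 15 = 3 → 'd'
  'u' (20) + 15 = 9 → 'j'
  'g' (6) + 15 = 21 → 'v'
  'h' (7) + 15 = 22 → 'w'
  't' (19) + 15 = 8 → 'i'
Result = "iwdjvwi"


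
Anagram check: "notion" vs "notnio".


Word 1: "notion" → sorted: innoot
Word 2: "notnio" → sorted: innoot
Same letters? innoot == innoot
Anagram = Yes


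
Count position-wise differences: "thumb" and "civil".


Comparing character by character (same length = 5):
  Pos 0: 't' vs 'c' !=
  Pos 1: 'h' vs 'i' !=
  Pos 2: 'u' vs 'v' !=
  Pos 3: 'm' vs 'i' !=
  Pos 4: 'b' vs 'l' !=
Hamming distance = 5


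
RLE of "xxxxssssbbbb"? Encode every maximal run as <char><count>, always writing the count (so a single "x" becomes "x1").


String: "xxxxssssbbbb"
Scanning for consecutive runs:
  'x' x 4
  's' x 4
  'b' x 4
RLE = "x4s4b4"
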